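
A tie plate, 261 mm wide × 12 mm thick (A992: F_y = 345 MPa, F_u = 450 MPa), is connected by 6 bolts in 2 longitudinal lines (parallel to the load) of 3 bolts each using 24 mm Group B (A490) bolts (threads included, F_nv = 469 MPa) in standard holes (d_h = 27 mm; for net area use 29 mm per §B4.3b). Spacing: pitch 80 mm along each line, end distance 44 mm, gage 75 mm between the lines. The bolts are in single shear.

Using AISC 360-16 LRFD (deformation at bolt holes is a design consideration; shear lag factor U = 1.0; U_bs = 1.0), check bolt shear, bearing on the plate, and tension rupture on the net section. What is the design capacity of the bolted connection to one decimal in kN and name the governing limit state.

822.2 kN (net-section rupture governs)

Bolt shear: A_b = π(24)²/4 = 452.39 mm². φR_n = 0.75 × 469 × 452.39 × 6 × 1 = 954.8 kN.
Bearing (12 mm plate, F_u = 450 MPa): end bolts L_c = 44 − 27/2 = 30.5, R_n = min(1.2×30.5×12×450, 2.4×24×12×450) = 197.64 kN/bolt; interior L_c = 80 − 27 = 53, R_n = 311.04 kN/bolt. φR_n = 0.75 × (2×197.64 + 4×311.04) = 1229.6 kN.
Tension rupture (net): A_n = (261 − 2×29)×12 = 2436 mm² (U = 1.0, A_e = A_n). φR_n = 0.75 × 450 × 2436 = 822.2 kN.
Governing: min(954.8, 1229.6, 822.2) = 822.2 kN → net-section rupture.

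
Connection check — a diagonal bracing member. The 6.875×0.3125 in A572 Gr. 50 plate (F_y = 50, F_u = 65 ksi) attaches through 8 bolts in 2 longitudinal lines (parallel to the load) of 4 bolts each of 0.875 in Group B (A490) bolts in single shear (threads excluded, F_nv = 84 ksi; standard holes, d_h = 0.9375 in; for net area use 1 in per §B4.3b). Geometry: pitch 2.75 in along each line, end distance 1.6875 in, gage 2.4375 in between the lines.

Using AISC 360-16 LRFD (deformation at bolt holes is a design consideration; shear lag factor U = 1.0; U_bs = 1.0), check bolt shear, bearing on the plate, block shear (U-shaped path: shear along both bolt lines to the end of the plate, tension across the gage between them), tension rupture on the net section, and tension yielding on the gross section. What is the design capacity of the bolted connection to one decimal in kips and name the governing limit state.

Bolt shear: A_b = π(0.875)²/4 = 0.60132 in². φR_n = 0.75 × 84 × 0.60132 × 8 × 1 = 303.1 kips.
Bearing (0.3125 in plate, F_u = 65 ksi): end bolts L_c = 1.6875 − 0.9375/2 = 1.21875, R_n = min(1.2×1.21875×0.3125×65, 2.4×0.875×0.3125×65) = 29.707 kips/bolt; interior L_c = 2.75 − 0.9375 = 1.8125, R_n = 42.656 kips/bolt. φR_n = 0.75 × (2×29.707 + 6×42.656) = 236.5 kips.
Block shear: shear path 2×[1.6875+3×2.75] = 2×9.9375 in, A_gv = 6.2109, A_nv = 2×(9.9375 − 3.5×1)×0.3125 = 4.0234 in²; tension across gage: (2.4375 − 1×1)×0.3125 = 0.44922 in². R_n = min(0.6×65×4.0234, 0.6×50×6.2109) + 1.0×65×0.44922 = min(156.91, 186.33) + 29.199 = 186.11 kips. φR_n = 0.75 × 186.11 = 139.6 kips.
Tension rupture (net): A_n = (6.875 − 2×1)×0.3125 = 1.5234 in² (U = 1.0, A_e = A_n). φR_n = 0.75 × 65 × 1.5234 = 74.3 kips.
Tension yield (gross): A_g = 6.875×0.3125 = 2.1484 in². φR_n = 0.90 × 50 × 2.1484 = 96.7 kips.
Governing: min(303.1, 236.5, 139.6, 74.3, 96.7) = 74.3 kips → net-section rupture.

74.3 kips (net-section rupture governs)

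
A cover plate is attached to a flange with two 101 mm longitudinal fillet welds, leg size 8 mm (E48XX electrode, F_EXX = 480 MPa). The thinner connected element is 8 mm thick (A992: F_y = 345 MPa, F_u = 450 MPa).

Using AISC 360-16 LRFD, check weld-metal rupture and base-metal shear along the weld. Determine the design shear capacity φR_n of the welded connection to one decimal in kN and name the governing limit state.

246.8 kN (weld metal governs)

Weld metal: throat = 0.707×8 = 5.656 mm, L = 2×101 = 202 mm. φR_n = 0.75 × 0.6 × 480 × 5.656 × 202 = 246.8 kN.
Base metal shear (8 mm plate): yield φR_n = 1.0×0.6×345×8×202 = 334.5 kN; rupture φR_n = 0.75×0.6×450×8×202 = 327.2 kN; take 327.2 kN (rupture).
Governing: min(246.8, 327.2) = 246.8 kN → weld metal.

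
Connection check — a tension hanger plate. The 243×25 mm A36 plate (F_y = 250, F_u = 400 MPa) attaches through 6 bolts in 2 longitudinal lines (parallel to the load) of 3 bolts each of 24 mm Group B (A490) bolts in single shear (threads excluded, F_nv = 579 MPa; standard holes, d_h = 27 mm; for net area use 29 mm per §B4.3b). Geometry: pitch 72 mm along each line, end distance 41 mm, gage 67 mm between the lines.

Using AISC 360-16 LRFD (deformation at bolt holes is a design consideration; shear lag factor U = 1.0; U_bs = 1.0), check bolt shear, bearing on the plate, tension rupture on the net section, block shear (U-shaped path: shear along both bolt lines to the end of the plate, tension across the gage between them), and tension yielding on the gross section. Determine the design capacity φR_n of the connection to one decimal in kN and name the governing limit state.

Bolt shear: A_b = π(24)²/4 = 452.39 mm². φR_n = 0.75 × 579 × 452.39 × 6 × 1 = 1178.7 kN.
Bearing (25 mm plate, F_u = 400 MPa): end bolts L_c = 41 − 27/2 = 27.5, R_n = min(1.2×27.5×25×400, 2.4×24×25×400) = 330 kN/bolt; interior L_c = 72 − 27 = 45, R_n = 540 kN/bolt. φR_n = 0.75 × (2×330 + 4×540) = 2115.0 kN.
Tension rupture (net): A_n = (243 − 2×29)×25 = 4625 mm² (U = 1.0, A_e = A_n). φR_n = 0.75 × 400 × 4625 = 1387.5 kN.
Block shear: shear path 2×[41+2×72] = 2×185 mm, A_gv = 9250, A_nv = 2×(185 − 2.5×29)×25 = 5625 mm²; tension across gage: (67 − 1×29)×25 = 950 mm². R_n = min(0.6×400×5625, 0.6×250×9250) + 1.0×400×950 = min(1350, 1387.5) + 380 = 1730 kN. φR_n = 0.75 × 1730 = 1297.5 kN.
Tension yield (gross): A_g = 243×25 = 6075 mm². φR_n = 0.90 × 250 × 6075 = 1366.9 kN.
Governing: min(1178.7, 2115.0, 1387.5, 1297.5, 1366.9) = 1178.7 kN → bolt shear.

1178.7 kN (bolt shear governs)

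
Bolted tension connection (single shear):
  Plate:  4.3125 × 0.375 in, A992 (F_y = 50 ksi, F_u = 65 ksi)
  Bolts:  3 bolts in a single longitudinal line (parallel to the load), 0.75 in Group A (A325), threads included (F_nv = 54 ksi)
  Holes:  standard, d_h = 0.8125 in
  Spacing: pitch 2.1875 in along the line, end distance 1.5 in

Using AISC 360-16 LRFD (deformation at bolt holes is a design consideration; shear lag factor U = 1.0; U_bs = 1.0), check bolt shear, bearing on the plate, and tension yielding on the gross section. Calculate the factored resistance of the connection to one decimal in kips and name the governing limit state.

53.7 kips (bolt shear governs)

Bolt shear: A_b = π(0.75)²/4 = 0.44179 in². φR_n = 0.75 × 54 × 0.44179 × 3 × 1 = 53.7 kips.
Bearing (0.375 in plate, F_u = 65 ksi): end bolts L_c = 1.5 − 0.8125/2 = 1.09375, R_n = min(1.2×1.09375×0.375×65, 2.4×0.75×0.375×65) = 31.992 kips/bolt; interior L_c = 2.1875 − 0.8125 = 1.375, R_n = 40.219 kips/bolt. φR_n = 0.75 × (1×31.992 + 2×40.219) = 84.3 kips.
Tension yield (gross): A_g = 4.3125×0.375 = 1.6172 in². φR_n = 0.90 × 50 × 1.6172 = 72.8 kips.
Governing: min(53.7, 84.3, 72.8) = 53.7 kips → bolt shear.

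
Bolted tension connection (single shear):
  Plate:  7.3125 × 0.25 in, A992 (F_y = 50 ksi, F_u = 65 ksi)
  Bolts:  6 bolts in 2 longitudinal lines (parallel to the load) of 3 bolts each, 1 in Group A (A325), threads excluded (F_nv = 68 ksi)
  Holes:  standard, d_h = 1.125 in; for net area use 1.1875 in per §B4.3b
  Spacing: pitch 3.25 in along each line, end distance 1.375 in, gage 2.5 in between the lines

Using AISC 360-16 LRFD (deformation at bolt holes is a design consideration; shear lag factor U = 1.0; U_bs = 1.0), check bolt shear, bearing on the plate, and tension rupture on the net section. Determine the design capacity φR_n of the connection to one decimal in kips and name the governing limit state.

60.2 kips (net-section rupture governs)

Bolt shear: A_b = π(1)²/4 = 0.7854 in². φR_n = 0.75 × 68 × 0.7854 × 6 × 1 = 240.3 kips.
Bearing (0.25 in plate, F_u = 65 ksi): end bolts L_c = 1.375 − 1.125/2 = 0.8125, R_n = min(1.2×0.8125×0.25×65, 2.4×1×0.25×65) = 15.844 kips/bolt; interior L_c = 3.25 − 1.125 = 2.125, R_n = 39 kips/bolt. φR_n = 0.75 × (2×15.844 + 4×39) = 140.8 kips.
Tension rupture (net): A_n = (7.3125 − 2×1.1875)×0.25 = 1.2344 in² (U = 1.0, A_e = A_n). φR_n = 0.75 × 65 × 1.2344 = 60.2 kips.
Governing: min(240.3, 140.8, 60.2) = 60.2 kips → net-section rupture.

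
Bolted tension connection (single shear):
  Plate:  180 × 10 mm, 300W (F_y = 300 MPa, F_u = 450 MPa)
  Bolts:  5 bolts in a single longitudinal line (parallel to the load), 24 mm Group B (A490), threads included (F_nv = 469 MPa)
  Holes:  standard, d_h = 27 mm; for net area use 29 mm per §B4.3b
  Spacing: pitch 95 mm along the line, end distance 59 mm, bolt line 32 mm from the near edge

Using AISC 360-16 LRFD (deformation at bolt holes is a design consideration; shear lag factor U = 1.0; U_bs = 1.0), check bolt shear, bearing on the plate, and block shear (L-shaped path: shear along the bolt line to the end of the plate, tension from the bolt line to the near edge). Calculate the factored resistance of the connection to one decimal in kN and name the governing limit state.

Bolt shear: A_b = π(24)²/4 = 452.39 mm². φR_n = 0.75 × 469 × 452.39 × 5 × 1 = 795.6 kN.
Bearing (10 mm plate, F_u = 450 MPa): end bolts L_c = 59 − 27/2 = 45.5, R_n = min(1.2×45.5×10×450, 2.4×24×10×450) = 245.7 kN/bolt; interior L_c = 95 − 27 = 68, R_n = 259.2 kN/bolt. φR_n = 0.75 × (1×245.7 + 4×259.2) = 961.9 kN.
Block shear: shear path 1×[59+4×95] = 1×439 mm, A_gv = 4390, A_nv = 1×(439 − 4.5×29)×10 = 3085 mm²; tension to near edge: (32 − 0.5×29)×10 = 175 mm². R_n = min(0.6×450×3085, 0.6×300×4390) + 1.0×450×175 = min(832.95, 790.2) + 78.75 = 868.95 kN. φR_n = 0.75 × 868.95 = 651.7 kN.
Governing: min(795.6, 961.9, 651.7) = 651.7 kN → block shear.

651.7 kN (block shear governs)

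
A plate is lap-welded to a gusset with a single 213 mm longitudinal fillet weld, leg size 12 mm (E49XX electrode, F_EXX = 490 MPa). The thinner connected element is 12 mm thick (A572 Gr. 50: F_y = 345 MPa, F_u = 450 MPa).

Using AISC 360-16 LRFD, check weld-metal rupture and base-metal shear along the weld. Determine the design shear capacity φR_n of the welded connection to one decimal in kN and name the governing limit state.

Weld metal: throat = 0.707×12 = 8.484 mm, L = 213 mm. φR_n = 0.75 × 0.6 × 490 × 8.484 × 213 = 398.5 kN.
Base metal shear (12 mm plate): yield φR_n = 1.0×0.6×345×12×213 = 529.1 kN; rupture φR_n = 0.75×0.6×450×12×213 = 517.6 kN; take 517.6 kN (rupture).
Governing: min(398.5, 517.6) = 398.5 kN → weld metal.

398.5 kN (weld metal governs)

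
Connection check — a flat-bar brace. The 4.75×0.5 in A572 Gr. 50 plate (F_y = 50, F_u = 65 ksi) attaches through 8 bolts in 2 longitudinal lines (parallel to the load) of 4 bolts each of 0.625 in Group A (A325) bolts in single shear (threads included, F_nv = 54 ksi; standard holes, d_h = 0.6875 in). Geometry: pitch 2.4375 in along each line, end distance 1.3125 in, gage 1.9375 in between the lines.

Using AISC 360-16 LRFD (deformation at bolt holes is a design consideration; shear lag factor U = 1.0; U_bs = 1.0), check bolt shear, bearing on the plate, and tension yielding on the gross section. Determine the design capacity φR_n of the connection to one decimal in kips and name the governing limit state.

99.4 kips (bolt shear governs)

Bolt shear: A_b = π(0.625)²/4 = 0.3068 in². φR_n = 0.75 × 54 × 0.3068 × 8 × 1 = 99.4 kips.
Bearing (0.5 in plate, F_u = 65 ksi): end bolts L_c = 1.3125 − 0.6875/2 = 0.96875, R_n = min(1.2×0.96875×0.5×65, 2.4×0.625×0.5×65) = 37.781 kips/bolt; interior L_c = 2.4375 − 0.6875 = 1.75, R_n = 48.75 kips/bolt. φR_n = 0.75 × (2×37.781 + 6×48.75) = 276.0 kips.
Tension yield (gross): A_g = 4.75×0.5 = 2.375 in². φR_n = 0.90 × 50 × 2.375 = 106.9 kips.
Governing: min(99.4, 276.0, 106.9) = 99.4 kips → bolt shear.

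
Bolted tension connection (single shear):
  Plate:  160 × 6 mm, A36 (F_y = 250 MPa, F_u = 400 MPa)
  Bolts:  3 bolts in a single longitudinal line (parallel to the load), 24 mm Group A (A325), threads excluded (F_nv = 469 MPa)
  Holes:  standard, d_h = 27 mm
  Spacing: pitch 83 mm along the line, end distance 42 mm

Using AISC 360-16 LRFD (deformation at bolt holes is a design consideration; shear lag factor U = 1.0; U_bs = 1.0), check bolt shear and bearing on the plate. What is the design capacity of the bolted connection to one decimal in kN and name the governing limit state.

268.9 kN (bearing governs)

Bolt shear: A_b = π(24)²/4 = 452.39 mm². φR_n = 0.75 × 469 × 452.39 × 3 × 1 = 477.4 kN.
Bearing (6 mm plate, F_u = 400 MPa): end bolts L_c = 42 − 27/2 = 28.5, R_n = min(1.2×28.5×6×400, 2.4×24×6×400) = 82.08 kN/bolt; interior L_c = 83 − 27 = 56, R_n = 138.24 kN/bolt. φR_n = 0.75 × (1×82.08 + 2×138.24) = 268.9 kN.
Governing: min(477.4, 268.9) = 268.9 kN → bearing.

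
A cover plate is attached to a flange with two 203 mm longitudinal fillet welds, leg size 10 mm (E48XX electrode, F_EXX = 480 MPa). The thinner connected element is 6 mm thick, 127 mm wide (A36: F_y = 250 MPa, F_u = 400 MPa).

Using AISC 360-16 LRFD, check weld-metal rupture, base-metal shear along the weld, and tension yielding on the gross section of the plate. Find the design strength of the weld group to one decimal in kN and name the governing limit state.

171.5 kN (gross-section yield governs)

Weld metal: throat = 0.707×10 = 7.07 mm, L = 2×203 = 406 mm. φR_n = 0.75 × 0.6 × 480 × 7.07 × 406 = 620.0 kN.
Base metal shear (6 mm plate): yield φR_n = 1.0×0.6×250×6×406 = 365.4 kN; rupture φR_n = 0.75×0.6×400×6×406 = 438.5 kN; take 365.4 kN (yield).
Tension yield (gross): A_g = 127×6 = 762 mm². φR_n = 0.90 × 250 × 762 = 171.5 kN.
Governing: min(620.0, 365.4, 171.5) = 171.5 kN → gross-section yield.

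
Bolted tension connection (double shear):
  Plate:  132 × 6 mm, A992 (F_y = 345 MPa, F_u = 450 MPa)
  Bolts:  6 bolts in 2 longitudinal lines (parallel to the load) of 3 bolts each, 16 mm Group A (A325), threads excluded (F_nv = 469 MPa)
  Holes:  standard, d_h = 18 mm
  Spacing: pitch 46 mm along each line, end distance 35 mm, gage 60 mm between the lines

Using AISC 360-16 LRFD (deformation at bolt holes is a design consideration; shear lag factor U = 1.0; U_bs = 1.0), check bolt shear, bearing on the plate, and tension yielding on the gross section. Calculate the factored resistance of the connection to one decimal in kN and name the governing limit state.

245.9 kN (gross-section yield governs)

Bolt shear: A_b = π(16)²/4 = 201.06 mm². φR_n = 0.75 × 469 × 201.06 × 6 × 2 = 848.7 kN.
Bearing (6 mm plate, F_u = 450 MPa): end bolts L_c = 35 − 18/2 = 26, R_n = min(1.2×26×6×450, 2.4×16×6×450) = 84.24 kN/bolt; interior L_c = 46 − 18 = 28, R_n = 90.72 kN/bolt. φR_n = 0.75 × (2×84.24 + 4×90.72) = 398.5 kN.
Tension yield (gross): A_g = 132×6 = 792 mm². φR_n = 0.90 × 345 × 792 = 245.9 kN.
Governing: min(848.7, 398.5, 245.9) = 245.9 kN → gross-section yield.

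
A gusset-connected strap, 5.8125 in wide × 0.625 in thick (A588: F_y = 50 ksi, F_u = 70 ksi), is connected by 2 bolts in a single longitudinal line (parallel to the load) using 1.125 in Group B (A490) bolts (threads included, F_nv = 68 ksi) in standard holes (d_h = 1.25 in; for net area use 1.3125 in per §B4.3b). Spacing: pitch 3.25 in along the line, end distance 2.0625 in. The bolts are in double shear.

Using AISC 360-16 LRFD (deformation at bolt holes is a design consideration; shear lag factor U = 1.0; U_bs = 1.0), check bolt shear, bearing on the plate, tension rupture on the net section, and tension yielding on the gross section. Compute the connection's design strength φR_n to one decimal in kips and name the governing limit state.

Bolt shear: A_b = π(1.125)²/4 = 0.99402 in². φR_n = 0.75 × 68 × 0.99402 × 2 × 2 = 202.8 kips.
Bearing (0.625 in plate, F_u = 70 ksi): end bolts L_c = 2.0625 − 1.25/2 = 1.4375, R_n = min(1.2×1.4375×0.625×70, 2.4×1.125×0.625×70) = 75.469 kips/bolt; interior L_c = 3.25 − 1.25 = 2, R_n = 105 kips/bolt. φR_n = 0.75 × (1×75.469 + 1×105) = 135.4 kips.
Tension rupture (net): A_n = (5.8125 − 1×1.3125)×0.625 = 2.8125 in² (U = 1.0, A_e = A_n). φR_n = 0.75 × 70 × 2.8125 = 147.7 kips.
Tension yield (gross): A_g = 5.8125×0.625 = 3.6328 in². φR_n = 0.90 × 50 × 3.6328 = 163.5 kips.
Governing: min(202.8, 135.4, 147.7, 163.5) = 135.4 kips → bearing.

135.4 kips (bearing governs)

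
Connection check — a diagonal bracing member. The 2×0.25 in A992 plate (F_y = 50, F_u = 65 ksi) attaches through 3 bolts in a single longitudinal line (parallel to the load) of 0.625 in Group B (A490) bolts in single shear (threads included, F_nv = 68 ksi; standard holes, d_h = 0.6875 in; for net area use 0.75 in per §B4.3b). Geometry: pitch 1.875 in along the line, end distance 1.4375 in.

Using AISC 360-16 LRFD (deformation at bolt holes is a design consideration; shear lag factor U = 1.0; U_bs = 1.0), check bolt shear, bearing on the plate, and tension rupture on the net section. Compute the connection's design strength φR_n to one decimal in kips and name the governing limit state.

Bolt shear: A_b = π(0.625)²/4 = 0.3068 in². φR_n = 0.75 × 68 × 0.3068 × 3 × 1 = 46.9 kips.
Bearing (0.25 in plate, F_u = 65 ksi): end bolts L_c = 1.4375 − 0.6875/2 = 1.09375, R_n = min(1.2×1.09375×0.25×65, 2.4×0.625×0.25×65) = 21.328 kips/bolt; interior L_c = 1.875 − 0.6875 = 1.1875, R_n = 23.156 kips/bolt. φR_n = 0.75 × (1×21.328 + 2×23.156) = 50.7 kips.
Tension rupture (net): A_n = (2 − 1×0.75)×0.25 = 0.3125 in² (U = 1.0, A_e = A_n). φR_n = 0.75 × 65 × 0.3125 = 15.2 kips.
Governing: min(46.9, 50.7, 15.2) = 15.2 kips → net-section rupture.

15.2 kips (net-section rupture governs)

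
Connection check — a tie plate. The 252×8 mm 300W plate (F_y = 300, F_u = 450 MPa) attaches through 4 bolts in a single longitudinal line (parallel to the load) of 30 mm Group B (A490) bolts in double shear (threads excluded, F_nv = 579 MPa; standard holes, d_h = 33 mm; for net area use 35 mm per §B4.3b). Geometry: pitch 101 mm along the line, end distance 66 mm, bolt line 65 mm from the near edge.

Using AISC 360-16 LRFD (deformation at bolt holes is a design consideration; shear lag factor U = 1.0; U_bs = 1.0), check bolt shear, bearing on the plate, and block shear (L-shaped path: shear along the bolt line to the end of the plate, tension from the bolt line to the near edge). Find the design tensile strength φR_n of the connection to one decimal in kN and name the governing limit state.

Bolt shear: A_b = π(30)²/4 = 706.86 mm². φR_n = 0.75 × 579 × 706.86 × 4 × 2 = 2455.6 kN.
Bearing (8 mm plate, F_u = 450 MPa): end bolts L_c = 66 − 33/2 = 49.5, R_n = min(1.2×49.5×8×450, 2.4×30×8×450) = 213.84 kN/bolt; interior L_c = 101 − 33 = 68, R_n = 259.2 kN/bolt. φR_n = 0.75 × (1×213.84 + 3×259.2) = 743.6 kN.
Block shear: shear path 1×[66+3×101] = 1×369 mm, A_gv = 2952, A_nv = 1×(369 − 3.5×35)×8 = 1972 mm²; tension to near edge: (65 − 0.5×35)×8 = 380 mm². R_n = min(0.6×450×1972, 0.6×300×2952) + 1.0×450×380 = min(532.44, 531.36) + 171 = 702.36 kN. φR_n = 0.75 × 702.36 = 526.8 kN.
Governing: min(2455.6, 743.6, 526.8) = 526.8 kN → block shear.

526.8 kN (block shear governs)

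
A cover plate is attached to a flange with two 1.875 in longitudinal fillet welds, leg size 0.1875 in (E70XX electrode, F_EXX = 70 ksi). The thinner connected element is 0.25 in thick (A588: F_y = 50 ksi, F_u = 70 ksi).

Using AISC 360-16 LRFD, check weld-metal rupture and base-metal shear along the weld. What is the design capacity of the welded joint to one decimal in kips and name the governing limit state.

15.7 kips (weld metal governs)

Weld metal: throat = 0.707×0.1875 = 0.13256 in, L = 2×1.875 = 3.75 in. φR_n = 0.75 × 0.6 × 70 × 0.13256 × 3.75 = 15.7 kips.
Base metal shear (0.25 in plate): yield φR_n = 1.0×0.6×50×0.25×3.75 = 28.1 kips; rupture φR_n = 0.75×0.6×70×0.25×3.75 = 29.5 kips; take 28.1 kips (yield).
Governing: min(15.7, 28.1) = 15.7 kips → weld metal.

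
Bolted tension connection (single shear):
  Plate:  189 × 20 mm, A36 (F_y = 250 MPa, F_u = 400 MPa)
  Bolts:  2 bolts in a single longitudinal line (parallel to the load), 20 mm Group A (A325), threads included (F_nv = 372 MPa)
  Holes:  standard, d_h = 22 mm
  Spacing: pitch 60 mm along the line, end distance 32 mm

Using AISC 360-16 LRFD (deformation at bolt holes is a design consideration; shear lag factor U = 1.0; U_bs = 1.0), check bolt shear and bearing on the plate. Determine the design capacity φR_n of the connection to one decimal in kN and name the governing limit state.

175.3 kN (bolt shear governs)

Bolt shear: A_b = π(20)²/4 = 314.16 mm². φR_n = 0.75 × 372 × 314.16 × 2 × 1 = 175.3 kN.
Bearing (20 mm plate, F_u = 400 MPa): end bolts L_c = 32 − 22/2 = 21, R_n = min(1.2×21×20×400, 2.4×20×20×400) = 201.6 kN/bolt; interior L_c = 60 − 22 = 38, R_n = 364.8 kN/bolt. φR_n = 0.75 × (1×201.6 + 1×364.8) = 424.8 kN.
Governing: min(175.3, 424.8) = 175.3 kN → bolt shear.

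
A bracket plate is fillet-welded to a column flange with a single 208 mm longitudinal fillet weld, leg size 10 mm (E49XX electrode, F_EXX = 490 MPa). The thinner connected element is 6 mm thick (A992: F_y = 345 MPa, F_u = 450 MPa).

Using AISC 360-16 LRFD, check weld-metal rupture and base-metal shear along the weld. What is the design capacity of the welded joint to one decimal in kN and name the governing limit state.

252.7 kN (base-metal shear governs)

Weld metal: throat = 0.707×10 = 7.07 mm, L = 208 mm. φR_n = 0.75 × 0.6 × 490 × 7.07 × 208 = 324.3 kN.
Base metal shear (6 mm plate): yield φR_n = 1.0×0.6×345×6×208 = 258.3 kN; rupture φR_n = 0.75×0.6×450×6×208 = 252.7 kN; take 252.7 kN (rupture).
Governing: min(324.3, 252.7) = 252.7 kN → base-metal shear.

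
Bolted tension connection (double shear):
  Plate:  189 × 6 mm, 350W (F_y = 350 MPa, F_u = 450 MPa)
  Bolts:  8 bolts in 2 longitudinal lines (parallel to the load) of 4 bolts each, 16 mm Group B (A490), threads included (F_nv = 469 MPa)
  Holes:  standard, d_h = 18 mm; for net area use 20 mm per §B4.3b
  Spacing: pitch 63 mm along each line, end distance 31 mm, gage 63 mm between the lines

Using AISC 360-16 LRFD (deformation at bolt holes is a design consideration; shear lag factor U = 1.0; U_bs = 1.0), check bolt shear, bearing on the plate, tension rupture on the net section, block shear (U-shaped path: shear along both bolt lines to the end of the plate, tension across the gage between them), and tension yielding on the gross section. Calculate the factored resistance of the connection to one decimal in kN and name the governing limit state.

301.7 kN (net-section rupture governs)

Bolt shear: A_b = π(16)²/4 = 201.06 mm². φR_n = 0.75 × 469 × 201.06 × 8 × 2 = 1131.6 kN.
Bearing (6 mm plate, F_u = 450 MPa): end bolts L_c = 31 − 18/2 = 22, R_n = min(1.2×22×6×450, 2.4×16×6×450) = 71.28 kN/bolt; interior L_c = 63 − 18 = 45, R_n = 103.68 kN/bolt. φR_n = 0.75 × (2×71.28 + 6×103.68) = 573.5 kN.
Tension rupture (net): A_n = (189 − 2×20)×6 = 894 mm² (U = 1.0, A_e = A_n). φR_n = 0.75 × 450 × 894 = 301.7 kN.
Block shear: shear path 2×[31+3×63] = 2×220 mm, A_gv = 2640, A_nv = 2×(220 − 3.5×20)×6 = 1800 mm²; tension across gage: (63 − 1×20)×6 = 258 mm². R_n = min(0.6×450×1800, 0.6×350×2640) + 1.0×450×258 = min(486, 554.4) + 116.1 = 602.1 kN. φR_n = 0.75 × 602.1 = 451.6 kN.
Tension yield (gross): A_g = 189×6 = 1134 mm². φR_n = 0.90 × 350 × 1134 = 357.2 kN.
Governing: min(1131.6, 573.5, 301.7, 451.6, 357.2) = 301.7 kN → net-section rupture.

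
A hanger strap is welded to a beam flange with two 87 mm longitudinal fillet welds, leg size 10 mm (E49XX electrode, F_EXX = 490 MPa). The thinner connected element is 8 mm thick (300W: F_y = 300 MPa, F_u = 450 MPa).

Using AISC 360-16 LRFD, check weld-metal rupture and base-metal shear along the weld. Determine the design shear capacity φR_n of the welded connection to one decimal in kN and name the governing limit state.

Weld metal: throat = 0.707×10 = 7.07 mm, L = 2×87 = 174 mm. φR_n = 0.75 × 0.6 × 490 × 7.07 × 174 = 271.3 kN.
Base metal shear (8 mm plate): yield φR_n = 1.0×0.6×300×8×174 = 250.6 kN; rupture φR_n = 0.75×0.6×450×8×174 = 281.9 kN; take 250.6 kN (yield).
Governing: min(271.3, 250.6) = 250.6 kN → base-metal shear.

250.6 kN (base-metal shear governs)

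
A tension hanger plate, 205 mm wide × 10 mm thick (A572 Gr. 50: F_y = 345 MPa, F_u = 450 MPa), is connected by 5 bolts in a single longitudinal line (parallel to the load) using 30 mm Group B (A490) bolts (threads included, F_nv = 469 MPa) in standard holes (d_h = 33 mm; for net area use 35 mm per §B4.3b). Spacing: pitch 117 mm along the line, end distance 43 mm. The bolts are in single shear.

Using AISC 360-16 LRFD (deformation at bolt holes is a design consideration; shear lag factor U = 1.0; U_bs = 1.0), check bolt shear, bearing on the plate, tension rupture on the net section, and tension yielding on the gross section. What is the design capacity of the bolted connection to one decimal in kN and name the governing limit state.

573.8 kN (net-section rupture governs)

Bolt shear: A_b = π(30)²/4 = 706.86 mm². φR_n = 0.75 × 469 × 706.86 × 5 × 1 = 1243.2 kN.
Bearing (10 mm plate, F_u = 450 MPa): end bolts L_c = 43 − 33/2 = 26.5, R_n = min(1.2×26.5×10×450, 2.4×30×10×450) = 143.1 kN/bolt; interior L_c = 117 − 33 = 84, R_n = 324 kN/bolt. φR_n = 0.75 × (1×143.1 + 4×324) = 1079.3 kN.
Tension rupture (net): A_n = (205 − 1×35)×10 = 1700 mm² (U = 1.0, A_e = A_n). φR_n = 0.75 × 450 × 1700 = 573.8 kN.
Tension yield (gross): A_g = 205×10 = 2050 mm². φR_n = 0.90 × 345 × 2050 = 636.5 kN.
Governing: min(1243.2, 1079.3, 573.8, 636.5) = 573.8 kN → net-section rupture.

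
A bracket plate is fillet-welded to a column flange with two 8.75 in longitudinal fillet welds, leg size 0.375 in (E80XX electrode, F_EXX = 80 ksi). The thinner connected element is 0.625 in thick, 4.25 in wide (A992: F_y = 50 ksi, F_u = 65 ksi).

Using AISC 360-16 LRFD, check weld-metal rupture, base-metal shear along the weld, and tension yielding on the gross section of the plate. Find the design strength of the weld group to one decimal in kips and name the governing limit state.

Weld metal: throat = 0.707×0.375 = 0.26513 in, L = 2×8.75 = 17.5 in. φR_n = 0.75 × 0.6 × 80 × 0.26513 × 17.5 = 167.0 kips.
Base metal shear (0.625 in plate): yield φR_n = 1.0×0.6×50×0.625×17.5 = 328.1 kips; rupture φR_n = 0.75×0.6×65×0.625×17.5 = 319.9 kips; take 319.9 kips (rupture).
Tension yield (gross): A_g = 4.25×0.625 = 2.6563 in². φR_n = 0.90 × 50 × 2.6563 = 119.5 kips.
Governing: min(167.0, 319.9, 119.5) = 119.5 kips → gross-section yield.

119.5 kips (gross-section yield governs)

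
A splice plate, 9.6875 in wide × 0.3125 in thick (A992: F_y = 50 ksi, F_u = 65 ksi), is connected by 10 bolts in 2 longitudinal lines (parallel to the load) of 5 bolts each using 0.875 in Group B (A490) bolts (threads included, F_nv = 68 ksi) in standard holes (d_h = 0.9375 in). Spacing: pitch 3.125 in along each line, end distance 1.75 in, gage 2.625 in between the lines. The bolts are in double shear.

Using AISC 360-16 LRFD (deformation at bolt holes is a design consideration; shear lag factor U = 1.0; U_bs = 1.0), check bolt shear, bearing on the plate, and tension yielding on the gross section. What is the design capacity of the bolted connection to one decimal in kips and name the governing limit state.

Bolt shear: A_b = π(0.875)²/4 = 0.60132 in². φR_n = 0.75 × 68 × 0.60132 × 10 × 2 = 613.3 kips.
Bearing (0.3125 in plate, F_u = 65 ksi): end bolts L_c = 1.75 − 0.9375/2 = 1.28125, R_n = min(1.2×1.28125×0.3125×65, 2.4×0.875×0.3125×65) = 31.23 kips/bolt; interior L_c = 3.125 − 0.9375 = 2.1875, R_n = 42.656 kips/bolt. φR_n = 0.75 × (2×31.23 + 8×42.656) = 302.8 kips.
Tension yield (gross): A_g = 9.6875×0.3125 = 3.0273 in². φR_n = 0.90 × 50 × 3.0273 = 136.2 kips.
Governing: min(613.3, 302.8, 136.2) = 136.2 kips → gross-section yield.

136.2 kips (gross-section yield governs)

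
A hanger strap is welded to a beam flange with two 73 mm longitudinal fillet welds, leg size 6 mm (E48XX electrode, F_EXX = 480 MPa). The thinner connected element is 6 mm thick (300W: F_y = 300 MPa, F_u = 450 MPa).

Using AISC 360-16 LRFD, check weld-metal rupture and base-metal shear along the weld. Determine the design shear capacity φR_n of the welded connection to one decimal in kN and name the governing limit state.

Weld metal: throat = 0.707×6 = 4.242 mm, L = 2×73 = 146 mm. φR_n = 0.75 × 0.6 × 480 × 4.242 × 146 = 133.8 kN.
Base metal shear (6 mm plate): yield φR_n = 1.0×0.6×300×6×146 = 157.7 kN; rupture φR_n = 0.75×0.6×450×6×146 = 177.4 kN; take 157.7 kN (yield).
Governing: min(133.8, 157.7) = 133.8 kN → weld metal.

133.8 kN (weld metal governs)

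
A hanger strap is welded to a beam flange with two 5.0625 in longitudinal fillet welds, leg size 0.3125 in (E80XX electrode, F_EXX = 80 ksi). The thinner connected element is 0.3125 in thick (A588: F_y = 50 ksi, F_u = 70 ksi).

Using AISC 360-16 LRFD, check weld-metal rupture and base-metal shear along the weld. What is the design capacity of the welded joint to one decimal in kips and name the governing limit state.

Weld metal: throat = 0.707×0.3125 = 0.22094 in, L = 2×5.0625 = 10.125 in. φR_n = 0.75 × 0.6 × 80 × 0.22094 × 10.125 = 80.5 kips.
Base metal shear (0.3125 in plate): yield φR_n = 1.0×0.6×50×0.3125×10.125 = 94.9 kips; rupture φR_n = 0.75×0.6×70×0.3125×10.125 = 99.7 kips; take 94.9 kips (yield).
Governing: min(80.5, 94.9) = 80.5 kips → weld metal.

80.5 kips (weld metal governs)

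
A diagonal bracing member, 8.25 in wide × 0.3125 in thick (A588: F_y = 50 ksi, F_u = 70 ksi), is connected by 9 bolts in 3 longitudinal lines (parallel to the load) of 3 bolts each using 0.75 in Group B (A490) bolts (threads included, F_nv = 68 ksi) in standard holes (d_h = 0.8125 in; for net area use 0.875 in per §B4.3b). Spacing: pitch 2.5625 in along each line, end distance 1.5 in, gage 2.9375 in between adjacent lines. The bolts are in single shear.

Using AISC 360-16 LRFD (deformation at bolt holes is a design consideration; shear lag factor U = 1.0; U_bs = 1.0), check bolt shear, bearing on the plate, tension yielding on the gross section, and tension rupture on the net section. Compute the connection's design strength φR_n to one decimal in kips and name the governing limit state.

92.3 kips (net-section rupture governs)

Bolt shear: A_b = π(0.75)²/4 = 0.44179 in². φR_n = 0.75 × 68 × 0.44179 × 9 × 1 = 202.8 kips.
Bearing (0.3125 in plate, F_u = 70 ksi): end bolts L_c = 1.5 − 0.8125/2 = 1.09375, R_n = min(1.2×1.09375×0.3125×70, 2.4×0.75×0.3125×70) = 28.711 kips/bolt; interior L_c = 2.5625 − 0.8125 = 1.75, R_n = 39.375 kips/bolt. φR_n = 0.75 × (3×28.711 + 6×39.375) = 241.8 kips.
Tension yield (gross): A_g = 8.25×0.3125 = 2.5781 in². φR_n = 0.90 × 50 × 2.5781 = 116.0 kips.
Tension rupture (net): A_n = (8.25 − 3×0.875)×0.3125 = 1.7578 in² (U = 1.0, A_e = A_n). φR_n = 0.75 × 70 × 1.7578 = 92.3 kips.
Governing: min(202.8, 241.8, 116.0, 92.3) = 92.3 kips → net-section rupture.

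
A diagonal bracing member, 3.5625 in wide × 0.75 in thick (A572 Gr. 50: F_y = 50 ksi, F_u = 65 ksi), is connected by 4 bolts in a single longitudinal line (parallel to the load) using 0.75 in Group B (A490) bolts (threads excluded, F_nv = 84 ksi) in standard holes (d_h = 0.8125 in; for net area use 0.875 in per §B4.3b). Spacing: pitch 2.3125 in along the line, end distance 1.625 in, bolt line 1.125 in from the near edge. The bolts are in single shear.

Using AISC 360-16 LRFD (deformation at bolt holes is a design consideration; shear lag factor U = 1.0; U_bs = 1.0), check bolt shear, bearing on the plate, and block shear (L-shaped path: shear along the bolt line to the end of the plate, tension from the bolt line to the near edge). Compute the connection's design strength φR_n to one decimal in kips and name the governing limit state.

111.3 kips (bolt shear governs)

Bolt shear: A_b = π(0.75)²/4 = 0.44179 in². φR_n = 0.75 × 84 × 0.44179 × 4 × 1 = 111.3 kips.
Bearing (0.75 in plate, F_u = 65 ksi): end bolts L_c = 1.625 − 0.8125/2 = 1.21875, R_n = min(1.2×1.21875×0.75×65, 2.4×0.75×0.75×65) = 71.297 kips/bolt; interior L_c = 2.3125 − 0.8125 = 1.5, R_n = 87.75 kips/bolt. φR_n = 0.75 × (1×71.297 + 3×87.75) = 250.9 kips.
Block shear: shear path 1×[1.625+3×2.3125] = 1×8.5625 in, A_gv = 6.4219, A_nv = 1×(8.5625 − 3.5×0.875)×0.75 = 4.125 in²; tension to near edge: (1.125 − 0.5×0.875)×0.75 = 0.51563 in². R_n = min(0.6×65×4.125, 0.6×50×6.4219) + 1.0×65×0.51563 = min(160.88, 192.66) + 33.516 = 194.4 kips. φR_n = 0.75 × 194.4 = 145.8 kips.
Governing: min(111.3, 250.9, 145.8) = 111.3 kips → bolt shear.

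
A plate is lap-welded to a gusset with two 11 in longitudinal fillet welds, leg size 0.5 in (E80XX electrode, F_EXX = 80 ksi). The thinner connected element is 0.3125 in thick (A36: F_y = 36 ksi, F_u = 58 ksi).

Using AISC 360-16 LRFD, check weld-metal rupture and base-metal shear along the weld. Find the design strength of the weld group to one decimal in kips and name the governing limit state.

Weld metal: throat = 0.707×0.5 = 0.3535 in, L = 2×11 = 22 in. φR_n = 0.75 × 0.6 × 80 × 0.3535 × 22 = 280.0 kips.
Base metal shear (0.3125 in plate): yield φR_n = 1.0×0.6×36×0.3125×22 = 148.5 kips; rupture φR_n = 0.75×0.6×58×0.3125×22 = 179.4 kips; take 148.5 kips (yield).
Governing: min(280.0, 148.5) = 148.5 kips → base-metal shear.

148.5 kips (base-metal shear governs)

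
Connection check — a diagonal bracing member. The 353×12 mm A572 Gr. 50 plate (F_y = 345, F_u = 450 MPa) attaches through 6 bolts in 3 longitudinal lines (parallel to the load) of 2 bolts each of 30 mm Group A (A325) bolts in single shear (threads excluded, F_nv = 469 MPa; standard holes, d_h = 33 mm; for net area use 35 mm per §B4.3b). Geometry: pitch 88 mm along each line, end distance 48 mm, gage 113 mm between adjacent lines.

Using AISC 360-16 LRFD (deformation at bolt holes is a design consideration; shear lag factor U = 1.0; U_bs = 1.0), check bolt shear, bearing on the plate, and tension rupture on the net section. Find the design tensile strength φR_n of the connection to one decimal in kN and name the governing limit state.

Bolt shear: A_b = π(30)²/4 = 706.86 mm². φR_n = 0.75 × 469 × 706.86 × 6 × 1 = 1491.8 kN.
Bearing (12 mm plate, F_u = 450 MPa): end bolts L_c = 48 − 33/2 = 31.5, R_n = min(1.2×31.5×12×450, 2.4×30×12×450) = 204.12 kN/bolt; interior L_c = 88 − 33 = 55, R_n = 356.4 kN/bolt. φR_n = 0.75 × (3×204.12 + 3×356.4) = 1261.2 kN.
Tension rupture (net): A_n = (353 − 3×35)×12 = 2976 mm² (U = 1.0, A_e = A_n). φR_n = 0.75 × 450 × 2976 = 1004.4 kN.
Governing: min(1491.8, 1261.2, 1004.4) = 1004.4 kN → net-section rupture.

1004.4 kN (net-section rupture governs)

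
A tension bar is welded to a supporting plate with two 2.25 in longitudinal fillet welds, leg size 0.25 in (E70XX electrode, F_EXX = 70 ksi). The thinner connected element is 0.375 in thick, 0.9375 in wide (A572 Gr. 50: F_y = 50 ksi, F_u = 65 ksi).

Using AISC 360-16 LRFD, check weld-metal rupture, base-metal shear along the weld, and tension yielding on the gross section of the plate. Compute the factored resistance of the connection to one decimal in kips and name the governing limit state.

15.8 kips (gross-section yield governs)

Weld metal: throat = 0.707×0.25 = 0.17675 in, L = 2×2.25 = 4.5 in. φR_n = 0.75 × 0.6 × 70 × 0.17675 × 4.5 = 25.1 kips.
Base metal shear (0.375 in plate): yield φR_n = 1.0×0.6×50×0.375×4.5 = 50.6 kips; rupture φR_n = 0.75×0.6×65×0.375×4.5 = 49.4 kips; take 49.4 kips (rupture).
Tension yield (gross): A_g = 0.9375×0.375 = 0.35156 in². φR_n = 0.90 × 50 × 0.35156 = 15.8 kips.
Governing: min(25.1, 49.4, 15.8) = 15.8 kips → gross-section yield.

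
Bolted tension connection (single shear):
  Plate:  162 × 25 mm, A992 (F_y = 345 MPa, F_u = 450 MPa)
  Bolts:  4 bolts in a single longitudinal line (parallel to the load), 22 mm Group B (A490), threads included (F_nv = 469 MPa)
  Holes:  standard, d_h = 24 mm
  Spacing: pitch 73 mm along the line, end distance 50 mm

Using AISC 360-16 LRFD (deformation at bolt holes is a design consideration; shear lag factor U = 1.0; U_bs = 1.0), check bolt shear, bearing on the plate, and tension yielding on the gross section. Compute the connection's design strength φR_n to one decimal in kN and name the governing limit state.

534.8 kN (bolt shear governs)

Bolt shear: A_b = π(22)²/4 = 380.13 mm². φR_n = 0.75 × 469 × 380.13 × 4 × 1 = 534.8 kN.
Bearing (25 mm plate, F_u = 450 MPa): end bolts L_c = 50 − 24/2 = 38, R_n = min(1.2×38×25×450, 2.4×22×25×450) = 513 kN/bolt; interior L_c = 73 − 24 = 49, R_n = 594 kN/bolt. φR_n = 0.75 × (1×513 + 3×594) = 1721.3 kN.
Tension yield (gross): A_g = 162×25 = 4050 mm². φR_n = 0.90 × 345 × 4050 = 1257.5 kN.
Governing: min(534.8, 1721.3, 1257.5) = 534.8 kN → bolt shear.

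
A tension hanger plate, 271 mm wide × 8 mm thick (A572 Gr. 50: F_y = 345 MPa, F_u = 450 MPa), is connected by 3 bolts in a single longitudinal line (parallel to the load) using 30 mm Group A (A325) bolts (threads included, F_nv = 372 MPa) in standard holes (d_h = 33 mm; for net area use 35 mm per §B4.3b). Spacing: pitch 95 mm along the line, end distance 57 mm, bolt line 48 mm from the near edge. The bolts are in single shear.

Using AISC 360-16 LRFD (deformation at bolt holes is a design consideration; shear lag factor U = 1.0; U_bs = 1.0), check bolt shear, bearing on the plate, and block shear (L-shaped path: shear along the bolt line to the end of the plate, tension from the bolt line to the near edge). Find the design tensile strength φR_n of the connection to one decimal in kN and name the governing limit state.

340.7 kN (block shear governs)

Bolt shear: A_b = π(30)²/4 = 706.86 mm². φR_n = 0.75 × 372 × 706.86 × 3 × 1 = 591.6 kN.
Bearing (8 mm plate, F_u = 450 MPa): end bolts L_c = 57 − 33/2 = 40.5, R_n = min(1.2×40.5×8×450, 2.4×30×8×450) = 174.96 kN/bolt; interior L_c = 95 − 33 = 62, R_n = 259.2 kN/bolt. φR_n = 0.75 × (1×174.96 + 2×259.2) = 520.0 kN.
Block shear: shear path 1×[57+2×95] = 1×247 mm, A_gv = 1976, A_nv = 1×(247 − 2.5×35)×8 = 1276 mm²; tension to near edge: (48 − 0.5×35)×8 = 244 mm². R_n = min(0.6×450×1276, 0.6×345×1976) + 1.0×450×244 = min(344.52, 409.03) + 109.8 = 454.32 kN. φR_n = 0.75 × 454.32 = 340.7 kN.
Governing: min(591.6, 520.0, 340.7) = 340.7 kN → block shear.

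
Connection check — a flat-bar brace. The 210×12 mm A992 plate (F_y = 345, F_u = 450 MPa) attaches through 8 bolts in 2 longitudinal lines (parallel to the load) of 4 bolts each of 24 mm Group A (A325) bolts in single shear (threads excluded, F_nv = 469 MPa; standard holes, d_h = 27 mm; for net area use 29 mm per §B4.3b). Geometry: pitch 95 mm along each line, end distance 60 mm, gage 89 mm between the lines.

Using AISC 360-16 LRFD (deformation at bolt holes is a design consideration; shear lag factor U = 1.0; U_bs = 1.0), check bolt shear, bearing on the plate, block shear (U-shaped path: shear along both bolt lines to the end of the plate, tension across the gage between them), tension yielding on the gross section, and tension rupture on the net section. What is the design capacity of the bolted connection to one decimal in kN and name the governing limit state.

615.6 kN (net-section rupture governs)

Bolt shear: A_b = π(24)²/4 = 452.39 mm². φR_n = 0.75 × 469 × 452.39 × 8 × 1 = 1273.0 kN.
Bearing (12 mm plate, F_u = 450 MPa): end bolts L_c = 60 − 27/2 = 46.5, R_n = min(1.2×46.5×12×450, 2.4×24×12×450) = 301.32 kN/bolt; interior L_c = 95 − 27 = 68, R_n = 311.04 kN/bolt. φR_n = 0.75 × (2×301.32 + 6×311.04) = 1851.7 kN.
Block shear: shear path 2×[60+3×95] = 2×345 mm, A_gv = 8280, A_nv = 2×(345 − 3.5×29)×12 = 5844 mm²; tension across gage: (89 − 1×29)×12 = 720 mm². R_n = min(0.6×450×5844, 0.6×345×8280) + 1.0×450×720 = min(1577.9, 1714) + 324 = 1901.9 kN. φR_n = 0.75 × 1901.9 = 1426.4 kN.
Tension yield (gross): A_g = 210×12 = 2520 mm². φR_n = 0.90 × 345 × 2520 = 782.5 kN.
Tension rupture (net): A_n = (210 − 2×29)×12 = 1824 mm² (U = 1.0, A_e = A_n). φR_n = 0.75 × 450 × 1824 = 615.6 kN.
Governing: min(1273.0, 1851.7, 1426.4, 782.5, 615.6) = 615.6 kN → net-section rupture.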